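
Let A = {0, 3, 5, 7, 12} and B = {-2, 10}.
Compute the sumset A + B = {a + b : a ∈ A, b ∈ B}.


A + B = {a + b : a ∈ A, b ∈ B}.
Enumerate all |A|·|B| = 5·2 = 10 pairs (a, b) and collect distinct sums.
a = 0: 0+-2=-2, 0+10=10
a = 3: 3+-2=1, 3+10=13
a = 5: 5+-2=3, 5+10=15
a = 7: 7+-2=5, 7+10=17
a = 12: 12+-2=10, 12+10=22
Collecting distinct sums: A + B = {-2, 1, 3, 5, 10, 13, 15, 17, 22}
|A + B| = 9

A + B = {-2, 1, 3, 5, 10, 13, 15, 17, 22}


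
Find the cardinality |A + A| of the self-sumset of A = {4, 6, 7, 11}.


A + A = {a + a' : a, a' ∈ A}; |A| = 4.
General bounds: 2|A| - 1 ≤ |A + A| ≤ |A|(|A|+1)/2, i.e. 7 ≤ |A + A| ≤ 10.
Lower bound 2|A|-1 is attained iff A is an arithmetic progression.
Enumerate sums a + a' for a ≤ a' (symmetric, so this suffices):
a = 4: 4+4=8, 4+6=10, 4+7=11, 4+11=15
a = 6: 6+6=12, 6+7=13, 6+11=17
a = 7: 7+7=14, 7+11=18
a = 11: 11+11=22
Distinct sums: {8, 10, 11, 12, 13, 14, 15, 17, 18, 22}
|A + A| = 10

|A + A| = 10


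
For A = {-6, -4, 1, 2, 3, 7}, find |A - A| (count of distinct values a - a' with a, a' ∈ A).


A - A = {a - a' : a, a' ∈ A}; |A| = 6.
Bounds: 2|A|-1 ≤ |A - A| ≤ |A|² - |A| + 1, i.e. 11 ≤ |A - A| ≤ 31.
Note: 0 ∈ A - A always (from a - a). The set is symmetric: if d ∈ A - A then -d ∈ A - A.
Enumerate nonzero differences d = a - a' with a > a' (then include -d):
Positive differences: {1, 2, 4, 5, 6, 7, 8, 9, 11, 13}
Full difference set: {0} ∪ (positive diffs) ∪ (negative diffs).
|A - A| = 1 + 2·10 = 21 (matches direct enumeration: 21).

|A - A| = 21


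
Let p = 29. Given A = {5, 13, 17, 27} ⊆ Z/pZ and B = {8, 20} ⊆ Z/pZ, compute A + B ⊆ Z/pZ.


Work in Z/29Z: reduce every sum a + b modulo 29.
Enumerate all 8 pairs:
a = 5: 5+8=13, 5+20=25
a = 13: 13+8=21, 13+20=4
a = 17: 17+8=25, 17+20=8
a = 27: 27+8=6, 27+20=18
Distinct residues collected: {4, 6, 8, 13, 18, 21, 25}
|A + B| = 7 (out of 29 total residues).

A + B = {4, 6, 8, 13, 18, 21, 25}


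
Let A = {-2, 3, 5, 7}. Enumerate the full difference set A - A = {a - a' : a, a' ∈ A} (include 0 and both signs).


A - A = {a - a' : a, a' ∈ A}.
Compute a - a' for each ordered pair (a, a'):
a = -2: -2--2=0, -2-3=-5, -2-5=-7, -2-7=-9
a = 3: 3--2=5, 3-3=0, 3-5=-2, 3-7=-4
a = 5: 5--2=7, 5-3=2, 5-5=0, 5-7=-2
a = 7: 7--2=9, 7-3=4, 7-5=2, 7-7=0
Collecting distinct values (and noting 0 appears from a-a):
A - A = {-9, -7, -5, -4, -2, 0, 2, 4, 5, 7, 9}
|A - A| = 11

A - A = {-9, -7, -5, -4, -2, 0, 2, 4, 5, 7, 9}


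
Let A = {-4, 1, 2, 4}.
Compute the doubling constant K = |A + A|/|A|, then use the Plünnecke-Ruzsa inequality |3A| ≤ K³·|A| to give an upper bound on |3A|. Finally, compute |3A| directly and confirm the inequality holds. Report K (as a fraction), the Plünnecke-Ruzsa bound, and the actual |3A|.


|A| = 4.
Step 1: Compute A + A by enumerating all 16 pairs.
A + A = {-8, -3, -2, 0, 2, 3, 4, 5, 6, 8}, so |A + A| = 10.
Step 2: Doubling constant K = |A + A|/|A| = 10/4 = 10/4 ≈ 2.5000.
Step 3: Plünnecke-Ruzsa gives |3A| ≤ K³·|A| = (2.5000)³ · 4 ≈ 62.5000.
Step 4: Compute 3A = A + A + A directly by enumerating all triples (a,b,c) ∈ A³; |3A| = 18.
Step 5: Check 18 ≤ 62.5000? Yes ✓.

K = 10/4, Plünnecke-Ruzsa bound K³|A| ≈ 62.5000, |3A| = 18, inequality holds.


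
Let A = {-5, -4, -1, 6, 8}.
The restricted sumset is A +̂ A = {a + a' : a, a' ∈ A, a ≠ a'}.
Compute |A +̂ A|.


Restricted sumset: A +̂ A = {a + a' : a ∈ A, a' ∈ A, a ≠ a'}.
Equivalently, take A + A and drop any sum 2a that is achievable ONLY as a + a for a ∈ A (i.e. sums representable only with equal summands).
Enumerate pairs (a, a') with a < a' (symmetric, so each unordered pair gives one sum; this covers all a ≠ a'):
  -5 + -4 = -9
  -5 + -1 = -6
  -5 + 6 = 1
  -5 + 8 = 3
  -4 + -1 = -5
  -4 + 6 = 2
  -4 + 8 = 4
  -1 + 6 = 5
  -1 + 8 = 7
  6 + 8 = 14
Collected distinct sums: {-9, -6, -5, 1, 2, 3, 4, 5, 7, 14}
|A +̂ A| = 10
(Reference bound: |A +̂ A| ≥ 2|A| - 3 for |A| ≥ 2, with |A| = 5 giving ≥ 7.)

|A +̂ A| = 10


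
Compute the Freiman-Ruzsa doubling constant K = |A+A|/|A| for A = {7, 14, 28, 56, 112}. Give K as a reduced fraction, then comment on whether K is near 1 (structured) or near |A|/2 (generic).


|A| = 5.
Compute A + A by enumerating all 25 pairs.
A + A = {14, 21, 28, 35, 42, 56, 63, 70, 84, 112, 119, 126, 140, 168, 224}, so |A + A| = 15.
K = |A + A| / |A| = 15/5 = 3/1 ≈ 3.0000.
Reference: AP of size 5 gives K = 9/5 ≈ 1.8000; a fully generic set of size 5 gives K ≈ 3.0000.

|A| = 5, |A + A| = 15, K = 15/5 = 3/1.


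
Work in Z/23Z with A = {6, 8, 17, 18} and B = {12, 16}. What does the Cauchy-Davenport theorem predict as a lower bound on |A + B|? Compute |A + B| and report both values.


Cauchy-Davenport: |A + B| ≥ min(p, |A| + |B| - 1) for A, B nonempty in Z/pZ.
|A| = 4, |B| = 2, p = 23.
CD lower bound = min(23, 4 + 2 - 1) = min(23, 5) = 5.
Compute A + B mod 23 directly:
a = 6: 6+12=18, 6+16=22
a = 8: 8+12=20, 8+16=1
a = 17: 17+12=6, 17+16=10
a = 18: 18+12=7, 18+16=11
A + B = {1, 6, 7, 10, 11, 18, 20, 22}, so |A + B| = 8.
Verify: 8 ≥ 5? Yes ✓.

CD lower bound = 5, actual |A + B| = 8.


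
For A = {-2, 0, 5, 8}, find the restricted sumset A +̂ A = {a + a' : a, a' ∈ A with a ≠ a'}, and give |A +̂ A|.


Restricted sumset: A +̂ A = {a + a' : a ∈ A, a' ∈ A, a ≠ a'}.
Equivalently, take A + A and drop any sum 2a that is achievable ONLY as a + a for a ∈ A (i.e. sums representable only with equal summands).
Enumerate pairs (a, a') with a < a' (symmetric, so each unordered pair gives one sum; this covers all a ≠ a'):
  -2 + 0 = -2
  -2 + 5 = 3
  -2 + 8 = 6
  0 + 5 = 5
  0 + 8 = 8
  5 + 8 = 13
Collected distinct sums: {-2, 3, 5, 6, 8, 13}
|A +̂ A| = 6
(Reference bound: |A +̂ A| ≥ 2|A| - 3 for |A| ≥ 2, with |A| = 4 giving ≥ 5.)

|A +̂ A| = 6


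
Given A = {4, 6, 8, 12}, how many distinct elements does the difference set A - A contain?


A - A = {a - a' : a, a' ∈ A}; |A| = 4.
Bounds: 2|A|-1 ≤ |A - A| ≤ |A|² - |A| + 1, i.e. 7 ≤ |A - A| ≤ 13.
Note: 0 ∈ A - A always (from a - a). The set is symmetric: if d ∈ A - A then -d ∈ A - A.
Enumerate nonzero differences d = a - a' with a > a' (then include -d):
Positive differences: {2, 4, 6, 8}
Full difference set: {0} ∪ (positive diffs) ∪ (negative diffs).
|A - A| = 1 + 2·4 = 9 (matches direct enumeration: 9).

|A - A| = 9


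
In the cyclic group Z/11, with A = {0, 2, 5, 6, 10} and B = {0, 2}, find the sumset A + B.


Work in Z/11Z: reduce every sum a + b modulo 11.
Enumerate all 10 pairs:
a = 0: 0+0=0, 0+2=2
a = 2: 2+0=2, 2+2=4
a = 5: 5+0=5, 5+2=7
a = 6: 6+0=6, 6+2=8
a = 10: 10+0=10, 10+2=1
Distinct residues collected: {0, 1, 2, 4, 5, 6, 7, 8, 10}
|A + B| = 9 (out of 11 total residues).

A + B = {0, 1, 2, 4, 5, 6, 7, 8, 10}


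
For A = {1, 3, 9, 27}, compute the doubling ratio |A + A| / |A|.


|A| = 4.
Compute A + A by enumerating all 16 pairs.
A + A = {2, 4, 6, 10, 12, 18, 28, 30, 36, 54}, so |A + A| = 10.
K = |A + A| / |A| = 10/4 = 5/2 ≈ 2.5000.
Reference: AP of size 4 gives K = 7/4 ≈ 1.7500; a fully generic set of size 4 gives K ≈ 2.5000.

|A| = 4, |A + A| = 10, K = 10/4 = 5/2.


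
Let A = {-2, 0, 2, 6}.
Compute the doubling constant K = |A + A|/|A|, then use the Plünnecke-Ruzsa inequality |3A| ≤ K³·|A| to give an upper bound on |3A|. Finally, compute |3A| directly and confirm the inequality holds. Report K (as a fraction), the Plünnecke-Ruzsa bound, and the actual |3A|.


|A| = 4.
Step 1: Compute A + A by enumerating all 16 pairs.
A + A = {-4, -2, 0, 2, 4, 6, 8, 12}, so |A + A| = 8.
Step 2: Doubling constant K = |A + A|/|A| = 8/4 = 8/4 ≈ 2.0000.
Step 3: Plünnecke-Ruzsa gives |3A| ≤ K³·|A| = (2.0000)³ · 4 ≈ 32.0000.
Step 4: Compute 3A = A + A + A directly by enumerating all triples (a,b,c) ∈ A³; |3A| = 12.
Step 5: Check 12 ≤ 32.0000? Yes ✓.

K = 8/4, Plünnecke-Ruzsa bound K³|A| ≈ 32.0000, |3A| = 12, inequality holds.


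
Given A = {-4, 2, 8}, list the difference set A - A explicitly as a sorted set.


A - A = {a - a' : a, a' ∈ A}.
Compute a - a' for each ordered pair (a, a'):
a = -4: -4--4=0, -4-2=-6, -4-8=-12
a = 2: 2--4=6, 2-2=0, 2-8=-6
a = 8: 8--4=12, 8-2=6, 8-8=0
Collecting distinct values (and noting 0 appears from a-a):
A - A = {-12, -6, 0, 6, 12}
|A - A| = 5

A - A = {-12, -6, 0, 6, 12}


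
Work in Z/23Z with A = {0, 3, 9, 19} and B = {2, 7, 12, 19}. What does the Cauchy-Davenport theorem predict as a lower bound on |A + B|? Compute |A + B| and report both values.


Cauchy-Davenport: |A + B| ≥ min(p, |A| + |B| - 1) for A, B nonempty in Z/pZ.
|A| = 4, |B| = 4, p = 23.
CD lower bound = min(23, 4 + 4 - 1) = min(23, 7) = 7.
Compute A + B mod 23 directly:
a = 0: 0+2=2, 0+7=7, 0+12=12, 0+19=19
a = 3: 3+2=5, 3+7=10, 3+12=15, 3+19=22
a = 9: 9+2=11, 9+7=16, 9+12=21, 9+19=5
a = 19: 19+2=21, 19+7=3, 19+12=8, 19+19=15
A + B = {2, 3, 5, 7, 8, 10, 11, 12, 15, 16, 19, 21, 22}, so |A + B| = 13.
Verify: 13 ≥ 7? Yes ✓.

CD lower bound = 7, actual |A + B| = 13.


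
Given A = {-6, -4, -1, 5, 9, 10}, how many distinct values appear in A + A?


A + A = {a + a' : a, a' ∈ A}; |A| = 6.
General bounds: 2|A| - 1 ≤ |A + A| ≤ |A|(|A|+1)/2, i.e. 11 ≤ |A + A| ≤ 21.
Lower bound 2|A|-1 is attained iff A is an arithmetic progression.
Enumerate sums a + a' for a ≤ a' (symmetric, so this suffices):
a = -6: -6+-6=-12, -6+-4=-10, -6+-1=-7, -6+5=-1, -6+9=3, -6+10=4
a = -4: -4+-4=-8, -4+-1=-5, -4+5=1, -4+9=5, -4+10=6
a = -1: -1+-1=-2, -1+5=4, -1+9=8, -1+10=9
a = 5: 5+5=10, 5+9=14, 5+10=15
a = 9: 9+9=18, 9+10=19
a = 10: 10+10=20
Distinct sums: {-12, -10, -8, -7, -5, -2, -1, 1, 3, 4, 5, 6, 8, 9, 10, 14, 15, 18, 19, 20}
|A + A| = 20

|A + A| = 20


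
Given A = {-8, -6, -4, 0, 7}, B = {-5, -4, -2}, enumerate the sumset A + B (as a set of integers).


A + B = {a + b : a ∈ A, b ∈ B}.
Enumerate all |A|·|B| = 5·3 = 15 pairs (a, b) and collect distinct sums.
a = -8: -8+-5=-13, -8+-4=-12, -8+-2=-10
a = -6: -6+-5=-11, -6+-4=-10, -6+-2=-8
a = -4: -4+-5=-9, -4+-4=-8, -4+-2=-6
a = 0: 0+-5=-5, 0+-4=-4, 0+-2=-2
a = 7: 7+-5=2, 7+-4=3, 7+-2=5
Collecting distinct sums: A + B = {-13, -12, -11, -10, -9, -8, -6, -5, -4, -2, 2, 3, 5}
|A + B| = 13

A + B = {-13, -12, -11, -10, -9, -8, -6, -5, -4, -2, 2, 3, 5}


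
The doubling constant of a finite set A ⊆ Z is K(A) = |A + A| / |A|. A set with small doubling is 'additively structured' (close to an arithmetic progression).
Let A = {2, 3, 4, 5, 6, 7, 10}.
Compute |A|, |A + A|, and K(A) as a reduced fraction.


|A| = 7.
Compute A + A by enumerating all 49 pairs.
A + A = {4, 5, 6, 7, 8, 9, 10, 11, 12, 13, 14, 15, 16, 17, 20}, so |A + A| = 15.
K = |A + A| / |A| = 15/7 (already in lowest terms) ≈ 2.1429.
Reference: AP of size 7 gives K = 13/7 ≈ 1.8571; a fully generic set of size 7 gives K ≈ 4.0000.

|A| = 7, |A + A| = 15, K = 15/7.


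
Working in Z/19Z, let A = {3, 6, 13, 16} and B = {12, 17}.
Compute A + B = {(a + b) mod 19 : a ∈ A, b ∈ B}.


Work in Z/19Z: reduce every sum a + b modulo 19.
Enumerate all 8 pairs:
a = 3: 3+12=15, 3+17=1
a = 6: 6+12=18, 6+17=4
a = 13: 13+12=6, 13+17=11
a = 16: 16+12=9, 16+17=14
Distinct residues collected: {1, 4, 6, 9, 11, 14, 15, 18}
|A + B| = 8 (out of 19 total residues).

A + B = {1, 4, 6, 9, 11, 14, 15, 18}


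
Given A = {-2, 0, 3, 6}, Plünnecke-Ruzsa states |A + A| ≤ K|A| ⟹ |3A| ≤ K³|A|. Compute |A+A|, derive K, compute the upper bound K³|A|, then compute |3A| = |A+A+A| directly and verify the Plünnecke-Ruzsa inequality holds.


|A| = 4.
Step 1: Compute A + A by enumerating all 16 pairs.
A + A = {-4, -2, 0, 1, 3, 4, 6, 9, 12}, so |A + A| = 9.
Step 2: Doubling constant K = |A + A|/|A| = 9/4 = 9/4 ≈ 2.2500.
Step 3: Plünnecke-Ruzsa gives |3A| ≤ K³·|A| = (2.2500)³ · 4 ≈ 45.5625.
Step 4: Compute 3A = A + A + A directly by enumerating all triples (a,b,c) ∈ A³; |3A| = 16.
Step 5: Check 16 ≤ 45.5625? Yes ✓.

K = 9/4, Plünnecke-Ruzsa bound K³|A| ≈ 45.5625, |3A| = 16, inequality holds.


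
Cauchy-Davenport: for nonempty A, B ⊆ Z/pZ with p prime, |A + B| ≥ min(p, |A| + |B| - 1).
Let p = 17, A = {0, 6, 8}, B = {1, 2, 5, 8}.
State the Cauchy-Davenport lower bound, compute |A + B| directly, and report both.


Cauchy-Davenport: |A + B| ≥ min(p, |A| + |B| - 1) for A, B nonempty in Z/pZ.
|A| = 3, |B| = 4, p = 17.
CD lower bound = min(17, 3 + 4 - 1) = min(17, 6) = 6.
Compute A + B mod 17 directly:
a = 0: 0+1=1, 0+2=2, 0+5=5, 0+8=8
a = 6: 6+1=7, 6+2=8, 6+5=11, 6+8=14
a = 8: 8+1=9, 8+2=10, 8+5=13, 8+8=16
A + B = {1, 2, 5, 7, 8, 9, 10, 11, 13, 14, 16}, so |A + B| = 11.
Verify: 11 ≥ 6? Yes ✓.

CD lower bound = 6, actual |A + B| = 11.


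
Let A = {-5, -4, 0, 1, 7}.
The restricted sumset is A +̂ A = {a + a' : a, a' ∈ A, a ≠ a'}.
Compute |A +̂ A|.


Restricted sumset: A +̂ A = {a + a' : a ∈ A, a' ∈ A, a ≠ a'}.
Equivalently, take A + A and drop any sum 2a that is achievable ONLY as a + a for a ∈ A (i.e. sums representable only with equal summands).
Enumerate pairs (a, a') with a < a' (symmetric, so each unordered pair gives one sum; this covers all a ≠ a'):
  -5 + -4 = -9
  -5 + 0 = -5
  -5 + 1 = -4
  -5 + 7 = 2
  -4 + 0 = -4
  -4 + 1 = -3
  -4 + 7 = 3
  0 + 1 = 1
  0 + 7 = 7
  1 + 7 = 8
Collected distinct sums: {-9, -5, -4, -3, 1, 2, 3, 7, 8}
|A +̂ A| = 9
(Reference bound: |A +̂ A| ≥ 2|A| - 3 for |A| ≥ 2, with |A| = 5 giving ≥ 7.)

|A +̂ A| = 9


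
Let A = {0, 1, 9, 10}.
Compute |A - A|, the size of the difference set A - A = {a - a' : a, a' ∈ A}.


A - A = {a - a' : a, a' ∈ A}; |A| = 4.
Bounds: 2|A|-1 ≤ |A - A| ≤ |A|² - |A| + 1, i.e. 7 ≤ |A - A| ≤ 13.
Note: 0 ∈ A - A always (from a - a). The set is symmetric: if d ∈ A - A then -d ∈ A - A.
Enumerate nonzero differences d = a - a' with a > a' (then include -d):
Positive differences: {1, 8, 9, 10}
Full difference set: {0} ∪ (positive diffs) ∪ (negative diffs).
|A - A| = 1 + 2·4 = 9 (matches direct enumeration: 9).

|A - A| = 9


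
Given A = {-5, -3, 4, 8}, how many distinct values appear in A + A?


A + A = {a + a' : a, a' ∈ A}; |A| = 4.
General bounds: 2|A| - 1 ≤ |A + A| ≤ |A|(|A|+1)/2, i.e. 7 ≤ |A + A| ≤ 10.
Lower bound 2|A|-1 is attained iff A is an arithmetic progression.
Enumerate sums a + a' for a ≤ a' (symmetric, so this suffices):
a = -5: -5+-5=-10, -5+-3=-8, -5+4=-1, -5+8=3
a = -3: -3+-3=-6, -3+4=1, -3+8=5
a = 4: 4+4=8, 4+8=12
a = 8: 8+8=16
Distinct sums: {-10, -8, -6, -1, 1, 3, 5, 8, 12, 16}
|A + A| = 10

|A + A| = 10


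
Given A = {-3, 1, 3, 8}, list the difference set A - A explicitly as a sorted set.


A - A = {a - a' : a, a' ∈ A}.
Compute a - a' for each ordered pair (a, a'):
a = -3: -3--3=0, -3-1=-4, -3-3=-6, -3-8=-11
a = 1: 1--3=4, 1-1=0, 1-3=-2, 1-8=-7
a = 3: 3--3=6, 3-1=2, 3-3=0, 3-8=-5
a = 8: 8--3=11, 8-1=7, 8-3=5, 8-8=0
Collecting distinct values (and noting 0 appears from a-a):
A - A = {-11, -7, -6, -5, -4, -2, 0, 2, 4, 5, 6, 7, 11}
|A - A| = 13

A - A = {-11, -7, -6, -5, -4, -2, 0, 2, 4, 5, 6, 7, 11}


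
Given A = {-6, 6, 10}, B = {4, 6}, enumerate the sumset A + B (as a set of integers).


A + B = {a + b : a ∈ A, b ∈ B}.
Enumerate all |A|·|B| = 3·2 = 6 pairs (a, b) and collect distinct sums.
a = -6: -6+4=-2, -6+6=0
a = 6: 6+4=10, 6+6=12
a = 10: 10+4=14, 10+6=16
Collecting distinct sums: A + B = {-2, 0, 10, 12, 14, 16}
|A + B| = 6

A + B = {-2, 0, 10, 12, 14, 16}


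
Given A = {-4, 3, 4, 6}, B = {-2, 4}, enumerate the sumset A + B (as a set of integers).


A + B = {a + b : a ∈ A, b ∈ B}.
Enumerate all |A|·|B| = 4·2 = 8 pairs (a, b) and collect distinct sums.
a = -4: -4+-2=-6, -4+4=0
a = 3: 3+-2=1, 3+4=7
a = 4: 4+-2=2, 4+4=8
a = 6: 6+-2=4, 6+4=10
Collecting distinct sums: A + B = {-6, 0, 1, 2, 4, 7, 8, 10}
|A + B| = 8

A + B = {-6, 0, 1, 2, 4, 7, 8, 10}


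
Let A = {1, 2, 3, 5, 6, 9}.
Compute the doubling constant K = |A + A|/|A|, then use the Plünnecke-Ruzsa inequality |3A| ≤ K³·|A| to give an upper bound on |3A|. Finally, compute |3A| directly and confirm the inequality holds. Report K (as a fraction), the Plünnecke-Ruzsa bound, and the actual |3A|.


|A| = 6.
Step 1: Compute A + A by enumerating all 36 pairs.
A + A = {2, 3, 4, 5, 6, 7, 8, 9, 10, 11, 12, 14, 15, 18}, so |A + A| = 14.
Step 2: Doubling constant K = |A + A|/|A| = 14/6 = 14/6 ≈ 2.3333.
Step 3: Plünnecke-Ruzsa gives |3A| ≤ K³·|A| = (2.3333)³ · 6 ≈ 76.2222.
Step 4: Compute 3A = A + A + A directly by enumerating all triples (a,b,c) ∈ A³; |3A| = 22.
Step 5: Check 22 ≤ 76.2222? Yes ✓.

K = 14/6, Plünnecke-Ruzsa bound K³|A| ≈ 76.2222, |3A| = 22, inequality holds.


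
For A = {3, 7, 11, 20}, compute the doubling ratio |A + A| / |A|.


|A| = 4.
Compute A + A by enumerating all 16 pairs.
A + A = {6, 10, 14, 18, 22, 23, 27, 31, 40}, so |A + A| = 9.
K = |A + A| / |A| = 9/4 (already in lowest terms) ≈ 2.2500.
Reference: AP of size 4 gives K = 7/4 ≈ 1.7500; a fully generic set of size 4 gives K ≈ 2.5000.

|A| = 4, |A + A| = 9, K = 9/4.


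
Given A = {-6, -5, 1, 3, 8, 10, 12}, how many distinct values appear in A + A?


A + A = {a + a' : a, a' ∈ A}; |A| = 7.
General bounds: 2|A| - 1 ≤ |A + A| ≤ |A|(|A|+1)/2, i.e. 13 ≤ |A + A| ≤ 28.
Lower bound 2|A|-1 is attained iff A is an arithmetic progression.
Enumerate sums a + a' for a ≤ a' (symmetric, so this suffices):
a = -6: -6+-6=-12, -6+-5=-11, -6+1=-5, -6+3=-3, -6+8=2, -6+10=4, -6+12=6
a = -5: -5+-5=-10, -5+1=-4, -5+3=-2, -5+8=3, -5+10=5, -5+12=7
a = 1: 1+1=2, 1+3=4, 1+8=9, 1+10=11, 1+12=13
a = 3: 3+3=6, 3+8=11, 3+10=13, 3+12=15
a = 8: 8+8=16, 8+10=18, 8+12=20
a = 10: 10+10=20, 10+12=22
a = 12: 12+12=24
Distinct sums: {-12, -11, -10, -5, -4, -3, -2, 2, 3, 4, 5, 6, 7, 9, 11, 13, 15, 16, 18, 20, 22, 24}
|A + A| = 22

|A + A| = 22


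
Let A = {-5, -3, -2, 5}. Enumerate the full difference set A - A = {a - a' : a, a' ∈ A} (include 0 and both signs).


A - A = {a - a' : a, a' ∈ A}.
Compute a - a' for each ordered pair (a, a'):
a = -5: -5--5=0, -5--3=-2, -5--2=-3, -5-5=-10
a = -3: -3--5=2, -3--3=0, -3--2=-1, -3-5=-8
a = -2: -2--5=3, -2--3=1, -2--2=0, -2-5=-7
a = 5: 5--5=10, 5--3=8, 5--2=7, 5-5=0
Collecting distinct values (and noting 0 appears from a-a):
A - A = {-10, -8, -7, -3, -2, -1, 0, 1, 2, 3, 7, 8, 10}
|A - A| = 13

A - A = {-10, -8, -7, -3, -2, -1, 0, 1, 2, 3, 7, 8, 10}


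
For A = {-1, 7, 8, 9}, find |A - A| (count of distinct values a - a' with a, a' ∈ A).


A - A = {a - a' : a, a' ∈ A}; |A| = 4.
Bounds: 2|A|-1 ≤ |A - A| ≤ |A|² - |A| + 1, i.e. 7 ≤ |A - A| ≤ 13.
Note: 0 ∈ A - A always (from a - a). The set is symmetric: if d ∈ A - A then -d ∈ A - A.
Enumerate nonzero differences d = a - a' with a > a' (then include -d):
Positive differences: {1, 2, 8, 9, 10}
Full difference set: {0} ∪ (positive diffs) ∪ (negative diffs).
|A - A| = 1 + 2·5 = 11 (matches direct enumeration: 11).

|A - A| = 11


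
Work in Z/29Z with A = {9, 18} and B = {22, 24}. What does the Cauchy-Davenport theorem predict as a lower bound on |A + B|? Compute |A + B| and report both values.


Cauchy-Davenport: |A + B| ≥ min(p, |A| + |B| - 1) for A, B nonempty in Z/pZ.
|A| = 2, |B| = 2, p = 29.
CD lower bound = min(29, 2 + 2 - 1) = min(29, 3) = 3.
Compute A + B mod 29 directly:
a = 9: 9+22=2, 9+24=4
a = 18: 18+22=11, 18+24=13
A + B = {2, 4, 11, 13}, so |A + B| = 4.
Verify: 4 ≥ 3? Yes ✓.

CD lower bound = 3, actual |A + B| = 4.


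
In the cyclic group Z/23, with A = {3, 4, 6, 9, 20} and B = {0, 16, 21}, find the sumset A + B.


Work in Z/23Z: reduce every sum a + b modulo 23.
Enumerate all 15 pairs:
a = 3: 3+0=3, 3+16=19, 3+21=1
a = 4: 4+0=4, 4+16=20, 4+21=2
a = 6: 6+0=6, 6+16=22, 6+21=4
a = 9: 9+0=9, 9+16=2, 9+21=7
a = 20: 20+0=20, 20+16=13, 20+21=18
Distinct residues collected: {1, 2, 3, 4, 6, 7, 9, 13, 18, 19, 20, 22}
|A + B| = 12 (out of 23 total residues).

A + B = {1, 2, 3, 4, 6, 7, 9, 13, 18, 19, 20, 22}


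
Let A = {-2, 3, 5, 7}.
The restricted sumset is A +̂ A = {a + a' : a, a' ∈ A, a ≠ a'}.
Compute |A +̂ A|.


Restricted sumset: A +̂ A = {a + a' : a ∈ A, a' ∈ A, a ≠ a'}.
Equivalently, take A + A and drop any sum 2a that is achievable ONLY as a + a for a ∈ A (i.e. sums representable only with equal summands).
Enumerate pairs (a, a') with a < a' (symmetric, so each unordered pair gives one sum; this covers all a ≠ a'):
  -2 + 3 = 1
  -2 + 5 = 3
  -2 + 7 = 5
  3 + 5 = 8
  3 + 7 = 10
  5 + 7 = 12
Collected distinct sums: {1, 3, 5, 8, 10, 12}
|A +̂ A| = 6
(Reference bound: |A +̂ A| ≥ 2|A| - 3 for |A| ≥ 2, with |A| = 4 giving ≥ 5.)

|A +̂ A| = 6


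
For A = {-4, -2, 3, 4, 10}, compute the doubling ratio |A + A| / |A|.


|A| = 5.
Compute A + A by enumerating all 25 pairs.
A + A = {-8, -6, -4, -1, 0, 1, 2, 6, 7, 8, 13, 14, 20}, so |A + A| = 13.
K = |A + A| / |A| = 13/5 (already in lowest terms) ≈ 2.6000.
Reference: AP of size 5 gives K = 9/5 ≈ 1.8000; a fully generic set of size 5 gives K ≈ 3.0000.

|A| = 5, |A + A| = 13, K = 13/5.


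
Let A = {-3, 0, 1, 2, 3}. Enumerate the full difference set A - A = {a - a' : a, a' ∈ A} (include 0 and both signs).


A - A = {a - a' : a, a' ∈ A}.
Compute a - a' for each ordered pair (a, a'):
a = -3: -3--3=0, -3-0=-3, -3-1=-4, -3-2=-5, -3-3=-6
a = 0: 0--3=3, 0-0=0, 0-1=-1, 0-2=-2, 0-3=-3
a = 1: 1--3=4, 1-0=1, 1-1=0, 1-2=-1, 1-3=-2
a = 2: 2--3=5, 2-0=2, 2-1=1, 2-2=0, 2-3=-1
a = 3: 3--3=6, 3-0=3, 3-1=2, 3-2=1, 3-3=0
Collecting distinct values (and noting 0 appears from a-a):
A - A = {-6, -5, -4, -3, -2, -1, 0, 1, 2, 3, 4, 5, 6}
|A - A| = 13

A - A = {-6, -5, -4, -3, -2, -1, 0, 1, 2, 3, 4, 5, 6}


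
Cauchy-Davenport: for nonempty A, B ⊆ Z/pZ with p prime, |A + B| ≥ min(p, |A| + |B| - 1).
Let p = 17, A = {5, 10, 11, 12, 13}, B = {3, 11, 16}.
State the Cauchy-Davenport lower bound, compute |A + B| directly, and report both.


Cauchy-Davenport: |A + B| ≥ min(p, |A| + |B| - 1) for A, B nonempty in Z/pZ.
|A| = 5, |B| = 3, p = 17.
CD lower bound = min(17, 5 + 3 - 1) = min(17, 7) = 7.
Compute A + B mod 17 directly:
a = 5: 5+3=8, 5+11=16, 5+16=4
a = 10: 10+3=13, 10+11=4, 10+16=9
a = 11: 11+3=14, 11+11=5, 11+16=10
a = 12: 12+3=15, 12+11=6, 12+16=11
a = 13: 13+3=16, 13+11=7, 13+16=12
A + B = {4, 5, 6, 7, 8, 9, 10, 11, 12, 13, 14, 15, 16}, so |A + B| = 13.
Verify: 13 ≥ 7? Yes ✓.

CD lower bound = 7, actual |A + B| = 13.


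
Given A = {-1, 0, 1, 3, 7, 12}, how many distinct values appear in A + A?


A + A = {a + a' : a, a' ∈ A}; |A| = 6.
General bounds: 2|A| - 1 ≤ |A + A| ≤ |A|(|A|+1)/2, i.e. 11 ≤ |A + A| ≤ 21.
Lower bound 2|A|-1 is attained iff A is an arithmetic progression.
Enumerate sums a + a' for a ≤ a' (symmetric, so this suffices):
a = -1: -1+-1=-2, -1+0=-1, -1+1=0, -1+3=2, -1+7=6, -1+12=11
a = 0: 0+0=0, 0+1=1, 0+3=3, 0+7=7, 0+12=12
a = 1: 1+1=2, 1+3=4, 1+7=8, 1+12=13
a = 3: 3+3=6, 3+7=10, 3+12=15
a = 7: 7+7=14, 7+12=19
a = 12: 12+12=24
Distinct sums: {-2, -1, 0, 1, 2, 3, 4, 6, 7, 8, 10, 11, 12, 13, 14, 15, 19, 24}
|A + A| = 18

|A + A| = 18


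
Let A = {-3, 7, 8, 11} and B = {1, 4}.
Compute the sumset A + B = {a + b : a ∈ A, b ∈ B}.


A + B = {a + b : a ∈ A, b ∈ B}.
Enumerate all |A|·|B| = 4·2 = 8 pairs (a, b) and collect distinct sums.
a = -3: -3+1=-2, -3+4=1
a = 7: 7+1=8, 7+4=11
a = 8: 8+1=9, 8+4=12
a = 11: 11+1=12, 11+4=15
Collecting distinct sums: A + B = {-2, 1, 8, 9, 11, 12, 15}
|A + B| = 7

A + B = {-2, 1, 8, 9, 11, 12, 15}


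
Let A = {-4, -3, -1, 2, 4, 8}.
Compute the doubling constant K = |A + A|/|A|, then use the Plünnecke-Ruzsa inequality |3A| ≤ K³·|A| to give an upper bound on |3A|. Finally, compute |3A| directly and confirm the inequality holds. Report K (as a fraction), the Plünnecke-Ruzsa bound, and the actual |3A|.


|A| = 6.
Step 1: Compute A + A by enumerating all 36 pairs.
A + A = {-8, -7, -6, -5, -4, -2, -1, 0, 1, 3, 4, 5, 6, 7, 8, 10, 12, 16}, so |A + A| = 18.
Step 2: Doubling constant K = |A + A|/|A| = 18/6 = 18/6 ≈ 3.0000.
Step 3: Plünnecke-Ruzsa gives |3A| ≤ K³·|A| = (3.0000)³ · 6 ≈ 162.0000.
Step 4: Compute 3A = A + A + A directly by enumerating all triples (a,b,c) ∈ A³; |3A| = 32.
Step 5: Check 32 ≤ 162.0000? Yes ✓.

K = 18/6, Plünnecke-Ruzsa bound K³|A| ≈ 162.0000, |3A| = 32, inequality holds.


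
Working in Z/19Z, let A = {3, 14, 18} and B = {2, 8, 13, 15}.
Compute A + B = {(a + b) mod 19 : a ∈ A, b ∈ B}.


Work in Z/19Z: reduce every sum a + b modulo 19.
Enumerate all 12 pairs:
a = 3: 3+2=5, 3+8=11, 3+13=16, 3+15=18
a = 14: 14+2=16, 14+8=3, 14+13=8, 14+15=10
a = 18: 18+2=1, 18+8=7, 18+13=12, 18+15=14
Distinct residues collected: {1, 3, 5, 7, 8, 10, 11, 12, 14, 16, 18}
|A + B| = 11 (out of 19 total residues).

A + B = {1, 3, 5, 7, 8, 10, 11, 12, 14, 16, 18}


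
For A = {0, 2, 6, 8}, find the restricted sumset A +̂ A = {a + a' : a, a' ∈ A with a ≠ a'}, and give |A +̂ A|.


Restricted sumset: A +̂ A = {a + a' : a ∈ A, a' ∈ A, a ≠ a'}.
Equivalently, take A + A and drop any sum 2a that is achievable ONLY as a + a for a ∈ A (i.e. sums representable only with equal summands).
Enumerate pairs (a, a') with a < a' (symmetric, so each unordered pair gives one sum; this covers all a ≠ a'):
  0 + 2 = 2
  0 + 6 = 6
  0 + 8 = 8
  2 + 6 = 8
  2 + 8 = 10
  6 + 8 = 14
Collected distinct sums: {2, 6, 8, 10, 14}
|A +̂ A| = 5
(Reference bound: |A +̂ A| ≥ 2|A| - 3 for |A| ≥ 2, with |A| = 4 giving ≥ 5.)

|A +̂ A| = 5


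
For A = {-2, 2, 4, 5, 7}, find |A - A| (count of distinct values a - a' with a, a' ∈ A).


A - A = {a - a' : a, a' ∈ A}; |A| = 5.
Bounds: 2|A|-1 ≤ |A - A| ≤ |A|² - |A| + 1, i.e. 9 ≤ |A - A| ≤ 21.
Note: 0 ∈ A - A always (from a - a). The set is symmetric: if d ∈ A - A then -d ∈ A - A.
Enumerate nonzero differences d = a - a' with a > a' (then include -d):
Positive differences: {1, 2, 3, 4, 5, 6, 7, 9}
Full difference set: {0} ∪ (positive diffs) ∪ (negative diffs).
|A - A| = 1 + 2·8 = 17 (matches direct enumeration: 17).

|A - A| = 17


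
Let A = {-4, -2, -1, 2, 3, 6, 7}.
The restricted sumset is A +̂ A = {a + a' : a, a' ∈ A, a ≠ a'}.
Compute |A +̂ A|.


Restricted sumset: A +̂ A = {a + a' : a ∈ A, a' ∈ A, a ≠ a'}.
Equivalently, take A + A and drop any sum 2a that is achievable ONLY as a + a for a ∈ A (i.e. sums representable only with equal summands).
Enumerate pairs (a, a') with a < a' (symmetric, so each unordered pair gives one sum; this covers all a ≠ a'):
  -4 + -2 = -6
  -4 + -1 = -5
  -4 + 2 = -2
  -4 + 3 = -1
  -4 + 6 = 2
  -4 + 7 = 3
  -2 + -1 = -3
  -2 + 2 = 0
  -2 + 3 = 1
  -2 + 6 = 4
  -2 + 7 = 5
  -1 + 2 = 1
  -1 + 3 = 2
  -1 + 6 = 5
  -1 + 7 = 6
  2 + 3 = 5
  2 + 6 = 8
  2 + 7 = 9
  3 + 6 = 9
  3 + 7 = 10
  6 + 7 = 13
Collected distinct sums: {-6, -5, -3, -2, -1, 0, 1, 2, 3, 4, 5, 6, 8, 9, 10, 13}
|A +̂ A| = 16
(Reference bound: |A +̂ A| ≥ 2|A| - 3 for |A| ≥ 2, with |A| = 7 giving ≥ 11.)

|A +̂ A| = 16


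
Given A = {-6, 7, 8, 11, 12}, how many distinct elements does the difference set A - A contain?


A - A = {a - a' : a, a' ∈ A}; |A| = 5.
Bounds: 2|A|-1 ≤ |A - A| ≤ |A|² - |A| + 1, i.e. 9 ≤ |A - A| ≤ 21.
Note: 0 ∈ A - A always (from a - a). The set is symmetric: if d ∈ A - A then -d ∈ A - A.
Enumerate nonzero differences d = a - a' with a > a' (then include -d):
Positive differences: {1, 3, 4, 5, 13, 14, 17, 18}
Full difference set: {0} ∪ (positive diffs) ∪ (negative diffs).
|A - A| = 1 + 2·8 = 17 (matches direct enumeration: 17).

|A - A| = 17


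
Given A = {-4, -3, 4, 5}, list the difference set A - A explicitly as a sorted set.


A - A = {a - a' : a, a' ∈ A}.
Compute a - a' for each ordered pair (a, a'):
a = -4: -4--4=0, -4--3=-1, -4-4=-8, -4-5=-9
a = -3: -3--4=1, -3--3=0, -3-4=-7, -3-5=-8
a = 4: 4--4=8, 4--3=7, 4-4=0, 4-5=-1
a = 5: 5--4=9, 5--3=8, 5-4=1, 5-5=0
Collecting distinct values (and noting 0 appears from a-a):
A - A = {-9, -8, -7, -1, 0, 1, 7, 8, 9}
|A - A| = 9

A - A = {-9, -8, -7, -1, 0, 1, 7, 8, 9}


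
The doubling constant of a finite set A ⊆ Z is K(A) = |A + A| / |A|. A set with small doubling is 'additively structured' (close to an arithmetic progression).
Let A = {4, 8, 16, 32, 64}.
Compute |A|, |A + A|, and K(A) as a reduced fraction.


|A| = 5.
Compute A + A by enumerating all 25 pairs.
A + A = {8, 12, 16, 20, 24, 32, 36, 40, 48, 64, 68, 72, 80, 96, 128}, so |A + A| = 15.
K = |A + A| / |A| = 15/5 = 3/1 ≈ 3.0000.
Reference: AP of size 5 gives K = 9/5 ≈ 1.8000; a fully generic set of size 5 gives K ≈ 3.0000.

|A| = 5, |A + A| = 15, K = 15/5 = 3/1.


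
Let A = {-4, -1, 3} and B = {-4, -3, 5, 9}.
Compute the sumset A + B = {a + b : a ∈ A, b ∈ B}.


A + B = {a + b : a ∈ A, b ∈ B}.
Enumerate all |A|·|B| = 3·4 = 12 pairs (a, b) and collect distinct sums.
a = -4: -4+-4=-8, -4+-3=-7, -4+5=1, -4+9=5
a = -1: -1+-4=-5, -1+-3=-4, -1+5=4, -1+9=8
a = 3: 3+-4=-1, 3+-3=0, 3+5=8, 3+9=12
Collecting distinct sums: A + B = {-8, -7, -5, -4, -1, 0, 1, 4, 5, 8, 12}
|A + B| = 11

A + B = {-8, -7, -5, -4, -1, 0, 1, 4, 5, 8, 12}


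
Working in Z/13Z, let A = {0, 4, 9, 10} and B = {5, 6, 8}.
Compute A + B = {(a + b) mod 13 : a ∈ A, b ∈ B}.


Work in Z/13Z: reduce every sum a + b modulo 13.
Enumerate all 12 pairs:
a = 0: 0+5=5, 0+6=6, 0+8=8
a = 4: 4+5=9, 4+6=10, 4+8=12
a = 9: 9+5=1, 9+6=2, 9+8=4
a = 10: 10+5=2, 10+6=3, 10+8=5
Distinct residues collected: {1, 2, 3, 4, 5, 6, 8, 9, 10, 12}
|A + B| = 10 (out of 13 total residues).

A + B = {1, 2, 3, 4, 5, 6, 8, 9, 10, 12}


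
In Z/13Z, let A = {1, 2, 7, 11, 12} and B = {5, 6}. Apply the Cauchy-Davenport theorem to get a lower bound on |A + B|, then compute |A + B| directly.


Cauchy-Davenport: |A + B| ≥ min(p, |A| + |B| - 1) for A, B nonempty in Z/pZ.
|A| = 5, |B| = 2, p = 13.
CD lower bound = min(13, 5 + 2 - 1) = min(13, 6) = 6.
Compute A + B mod 13 directly:
a = 1: 1+5=6, 1+6=7
a = 2: 2+5=7, 2+6=8
a = 7: 7+5=12, 7+6=0
a = 11: 11+5=3, 11+6=4
a = 12: 12+5=4, 12+6=5
A + B = {0, 3, 4, 5, 6, 7, 8, 12}, so |A + B| = 8.
Verify: 8 ≥ 6? Yes ✓.

CD lower bound = 6, actual |A + B| = 8.


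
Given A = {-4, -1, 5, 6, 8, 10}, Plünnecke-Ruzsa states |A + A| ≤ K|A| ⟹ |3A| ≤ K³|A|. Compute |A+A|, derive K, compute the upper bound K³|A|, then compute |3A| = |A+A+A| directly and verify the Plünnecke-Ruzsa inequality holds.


|A| = 6.
Step 1: Compute A + A by enumerating all 36 pairs.
A + A = {-8, -5, -2, 1, 2, 4, 5, 6, 7, 9, 10, 11, 12, 13, 14, 15, 16, 18, 20}, so |A + A| = 19.
Step 2: Doubling constant K = |A + A|/|A| = 19/6 = 19/6 ≈ 3.1667.
Step 3: Plünnecke-Ruzsa gives |3A| ≤ K³·|A| = (3.1667)³ · 6 ≈ 190.5278.
Step 4: Compute 3A = A + A + A directly by enumerating all triples (a,b,c) ∈ A³; |3A| = 34.
Step 5: Check 34 ≤ 190.5278? Yes ✓.

K = 19/6, Plünnecke-Ruzsa bound K³|A| ≈ 190.5278, |3A| = 34, inequality holds.


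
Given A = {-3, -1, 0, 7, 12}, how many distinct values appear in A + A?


A + A = {a + a' : a, a' ∈ A}; |A| = 5.
General bounds: 2|A| - 1 ≤ |A + A| ≤ |A|(|A|+1)/2, i.e. 9 ≤ |A + A| ≤ 15.
Lower bound 2|A|-1 is attained iff A is an arithmetic progression.
Enumerate sums a + a' for a ≤ a' (symmetric, so this suffices):
a = -3: -3+-3=-6, -3+-1=-4, -3+0=-3, -3+7=4, -3+12=9
a = -1: -1+-1=-2, -1+0=-1, -1+7=6, -1+12=11
a = 0: 0+0=0, 0+7=7, 0+12=12
a = 7: 7+7=14, 7+12=19
a = 12: 12+12=24
Distinct sums: {-6, -4, -3, -2, -1, 0, 4, 6, 7, 9, 11, 12, 14, 19, 24}
|A + A| = 15

|A + A| = 15


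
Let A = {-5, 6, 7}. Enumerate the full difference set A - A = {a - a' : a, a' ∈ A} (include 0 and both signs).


A - A = {a - a' : a, a' ∈ A}.
Compute a - a' for each ordered pair (a, a'):
a = -5: -5--5=0, -5-6=-11, -5-7=-12
a = 6: 6--5=11, 6-6=0, 6-7=-1
a = 7: 7--5=12, 7-6=1, 7-7=0
Collecting distinct values (and noting 0 appears from a-a):
A - A = {-12, -11, -1, 0, 1, 11, 12}
|A - A| = 7

A - A = {-12, -11, -1, 0, 1, 11, 12}


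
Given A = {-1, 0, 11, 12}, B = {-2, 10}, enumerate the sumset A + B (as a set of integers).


A + B = {a + b : a ∈ A, b ∈ B}.
Enumerate all |A|·|B| = 4·2 = 8 pairs (a, b) and collect distinct sums.
a = -1: -1+-2=-3, -1+10=9
a = 0: 0+-2=-2, 0+10=10
a = 11: 11+-2=9, 11+10=21
a = 12: 12+-2=10, 12+10=22
Collecting distinct sums: A + B = {-3, -2, 9, 10, 21, 22}
|A + B| = 6

A + B = {-3, -2, 9, 10, 21, 22}


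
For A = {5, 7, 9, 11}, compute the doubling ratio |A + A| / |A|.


|A| = 4.
Compute A + A by enumerating all 16 pairs.
A + A = {10, 12, 14, 16, 18, 20, 22}, so |A + A| = 7.
K = |A + A| / |A| = 7/4 (already in lowest terms) ≈ 1.7500.
Reference: AP of size 4 gives K = 7/4 ≈ 1.7500; a fully generic set of size 4 gives K ≈ 2.5000.

|A| = 4, |A + A| = 7, K = 7/4.


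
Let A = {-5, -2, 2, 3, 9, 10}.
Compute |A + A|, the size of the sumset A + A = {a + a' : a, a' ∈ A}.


A + A = {a + a' : a, a' ∈ A}; |A| = 6.
General bounds: 2|A| - 1 ≤ |A + A| ≤ |A|(|A|+1)/2, i.e. 11 ≤ |A + A| ≤ 21.
Lower bound 2|A|-1 is attained iff A is an arithmetic progression.
Enumerate sums a + a' for a ≤ a' (symmetric, so this suffices):
a = -5: -5+-5=-10, -5+-2=-7, -5+2=-3, -5+3=-2, -5+9=4, -5+10=5
a = -2: -2+-2=-4, -2+2=0, -2+3=1, -2+9=7, -2+10=8
a = 2: 2+2=4, 2+3=5, 2+9=11, 2+10=12
a = 3: 3+3=6, 3+9=12, 3+10=13
a = 9: 9+9=18, 9+10=19
a = 10: 10+10=20
Distinct sums: {-10, -7, -4, -3, -2, 0, 1, 4, 5, 6, 7, 8, 11, 12, 13, 18, 19, 20}
|A + A| = 18

|A + A| = 18


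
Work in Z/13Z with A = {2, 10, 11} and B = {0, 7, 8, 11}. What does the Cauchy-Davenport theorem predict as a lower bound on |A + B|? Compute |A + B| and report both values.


Cauchy-Davenport: |A + B| ≥ min(p, |A| + |B| - 1) for A, B nonempty in Z/pZ.
|A| = 3, |B| = 4, p = 13.
CD lower bound = min(13, 3 + 4 - 1) = min(13, 6) = 6.
Compute A + B mod 13 directly:
a = 2: 2+0=2, 2+7=9, 2+8=10, 2+11=0
a = 10: 10+0=10, 10+7=4, 10+8=5, 10+11=8
a = 11: 11+0=11, 11+7=5, 11+8=6, 11+11=9
A + B = {0, 2, 4, 5, 6, 8, 9, 10, 11}, so |A + B| = 9.
Verify: 9 ≥ 6? Yes ✓.

CD lower bound = 6, actual |A + B| = 9.


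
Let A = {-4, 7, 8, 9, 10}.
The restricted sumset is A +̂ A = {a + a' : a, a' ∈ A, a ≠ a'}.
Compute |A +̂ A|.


Restricted sumset: A +̂ A = {a + a' : a ∈ A, a' ∈ A, a ≠ a'}.
Equivalently, take A + A and drop any sum 2a that is achievable ONLY as a + a for a ∈ A (i.e. sums representable only with equal summands).
Enumerate pairs (a, a') with a < a' (symmetric, so each unordered pair gives one sum; this covers all a ≠ a'):
  -4 + 7 = 3
  -4 + 8 = 4
  -4 + 9 = 5
  -4 + 10 = 6
  7 + 8 = 15
  7 + 9 = 16
  7 + 10 = 17
  8 + 9 = 17
  8 + 10 = 18
  9 + 10 = 19
Collected distinct sums: {3, 4, 5, 6, 15, 16, 17, 18, 19}
|A +̂ A| = 9
(Reference bound: |A +̂ A| ≥ 2|A| - 3 for |A| ≥ 2, with |A| = 5 giving ≥ 7.)

|A +̂ A| = 9


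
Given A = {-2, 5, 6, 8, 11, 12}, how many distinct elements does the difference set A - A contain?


A - A = {a - a' : a, a' ∈ A}; |A| = 6.
Bounds: 2|A|-1 ≤ |A - A| ≤ |A|² - |A| + 1, i.e. 11 ≤ |A - A| ≤ 31.
Note: 0 ∈ A - A always (from a - a). The set is symmetric: if d ∈ A - A then -d ∈ A - A.
Enumerate nonzero differences d = a - a' with a > a' (then include -d):
Positive differences: {1, 2, 3, 4, 5, 6, 7, 8, 10, 13, 14}
Full difference set: {0} ∪ (positive diffs) ∪ (negative diffs).
|A - A| = 1 + 2·11 = 23 (matches direct enumeration: 23).

|A - A| = 23


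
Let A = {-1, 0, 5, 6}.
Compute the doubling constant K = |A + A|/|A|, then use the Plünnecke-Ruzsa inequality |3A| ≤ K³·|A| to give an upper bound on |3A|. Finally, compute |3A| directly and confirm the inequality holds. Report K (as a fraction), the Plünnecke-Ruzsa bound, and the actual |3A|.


|A| = 4.
Step 1: Compute A + A by enumerating all 16 pairs.
A + A = {-2, -1, 0, 4, 5, 6, 10, 11, 12}, so |A + A| = 9.
Step 2: Doubling constant K = |A + A|/|A| = 9/4 = 9/4 ≈ 2.2500.
Step 3: Plünnecke-Ruzsa gives |3A| ≤ K³·|A| = (2.2500)³ · 4 ≈ 45.5625.
Step 4: Compute 3A = A + A + A directly by enumerating all triples (a,b,c) ∈ A³; |3A| = 16.
Step 5: Check 16 ≤ 45.5625? Yes ✓.

K = 9/4, Plünnecke-Ruzsa bound K³|A| ≈ 45.5625, |3A| = 16, inequality holds.


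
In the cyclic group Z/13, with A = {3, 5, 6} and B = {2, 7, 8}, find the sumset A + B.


Work in Z/13Z: reduce every sum a + b modulo 13.
Enumerate all 9 pairs:
a = 3: 3+2=5, 3+7=10, 3+8=11
a = 5: 5+2=7, 5+7=12, 5+8=0
a = 6: 6+2=8, 6+7=0, 6+8=1
Distinct residues collected: {0, 1, 5, 7, 8, 10, 11, 12}
|A + B| = 8 (out of 13 total residues).

A + B = {0, 1, 5, 7, 8, 10, 11, 12}


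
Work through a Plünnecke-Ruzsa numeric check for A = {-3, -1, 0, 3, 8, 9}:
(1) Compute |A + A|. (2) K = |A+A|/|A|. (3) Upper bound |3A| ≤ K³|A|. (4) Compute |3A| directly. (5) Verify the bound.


|A| = 6.
Step 1: Compute A + A by enumerating all 36 pairs.
A + A = {-6, -4, -3, -2, -1, 0, 2, 3, 5, 6, 7, 8, 9, 11, 12, 16, 17, 18}, so |A + A| = 18.
Step 2: Doubling constant K = |A + A|/|A| = 18/6 = 18/6 ≈ 3.0000.
Step 3: Plünnecke-Ruzsa gives |3A| ≤ K³·|A| = (3.0000)³ · 6 ≈ 162.0000.
Step 4: Compute 3A = A + A + A directly by enumerating all triples (a,b,c) ∈ A³; |3A| = 34.
Step 5: Check 34 ≤ 162.0000? Yes ✓.

K = 18/6, Plünnecke-Ruzsa bound K³|A| ≈ 162.0000, |3A| = 34, inequality holds.


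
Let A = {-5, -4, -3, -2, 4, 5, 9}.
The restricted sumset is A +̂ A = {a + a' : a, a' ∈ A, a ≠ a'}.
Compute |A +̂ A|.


Restricted sumset: A +̂ A = {a + a' : a ∈ A, a' ∈ A, a ≠ a'}.
Equivalently, take A + A and drop any sum 2a that is achievable ONLY as a + a for a ∈ A (i.e. sums representable only with equal summands).
Enumerate pairs (a, a') with a < a' (symmetric, so each unordered pair gives one sum; this covers all a ≠ a'):
  -5 + -4 = -9
  -5 + -3 = -8
  -5 + -2 = -7
  -5 + 4 = -1
  -5 + 5 = 0
  -5 + 9 = 4
  -4 + -3 = -7
  -4 + -2 = -6
  -4 + 4 = 0
  -4 + 5 = 1
  -4 + 9 = 5
  -3 + -2 = -5
  -3 + 4 = 1
  -3 + 5 = 2
  -3 + 9 = 6
  -2 + 4 = 2
  -2 + 5 = 3
  -2 + 9 = 7
  4 + 5 = 9
  4 + 9 = 13
  5 + 9 = 14
Collected distinct sums: {-9, -8, -7, -6, -5, -1, 0, 1, 2, 3, 4, 5, 6, 7, 9, 13, 14}
|A +̂ A| = 17
(Reference bound: |A +̂ A| ≥ 2|A| - 3 for |A| ≥ 2, with |A| = 7 giving ≥ 11.)

|A +̂ A| = 17


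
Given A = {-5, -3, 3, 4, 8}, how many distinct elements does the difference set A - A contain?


A - A = {a - a' : a, a' ∈ A}; |A| = 5.
Bounds: 2|A|-1 ≤ |A - A| ≤ |A|² - |A| + 1, i.e. 9 ≤ |A - A| ≤ 21.
Note: 0 ∈ A - A always (from a - a). The set is symmetric: if d ∈ A - A then -d ∈ A - A.
Enumerate nonzero differences d = a - a' with a > a' (then include -d):
Positive differences: {1, 2, 4, 5, 6, 7, 8, 9, 11, 13}
Full difference set: {0} ∪ (positive diffs) ∪ (negative diffs).
|A - A| = 1 + 2·10 = 21 (matches direct enumeration: 21).

|A - A| = 21


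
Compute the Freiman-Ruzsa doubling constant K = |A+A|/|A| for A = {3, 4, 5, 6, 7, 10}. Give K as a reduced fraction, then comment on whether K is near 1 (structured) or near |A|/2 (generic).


|A| = 6.
Compute A + A by enumerating all 36 pairs.
A + A = {6, 7, 8, 9, 10, 11, 12, 13, 14, 15, 16, 17, 20}, so |A + A| = 13.
K = |A + A| / |A| = 13/6 (already in lowest terms) ≈ 2.1667.
Reference: AP of size 6 gives K = 11/6 ≈ 1.8333; a fully generic set of size 6 gives K ≈ 3.5000.

|A| = 6, |A + A| = 13, K = 13/6.


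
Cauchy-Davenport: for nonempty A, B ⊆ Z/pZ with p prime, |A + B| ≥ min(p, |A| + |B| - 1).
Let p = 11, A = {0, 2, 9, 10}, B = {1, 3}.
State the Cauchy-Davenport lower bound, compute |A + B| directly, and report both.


Cauchy-Davenport: |A + B| ≥ min(p, |A| + |B| - 1) for A, B nonempty in Z/pZ.
|A| = 4, |B| = 2, p = 11.
CD lower bound = min(11, 4 + 2 - 1) = min(11, 5) = 5.
Compute A + B mod 11 directly:
a = 0: 0+1=1, 0+3=3
a = 2: 2+1=3, 2+3=5
a = 9: 9+1=10, 9+3=1
a = 10: 10+1=0, 10+3=2
A + B = {0, 1, 2, 3, 5, 10}, so |A + B| = 6.
Verify: 6 ≥ 5? Yes ✓.

CD lower bound = 5, actual |A + B| = 6.


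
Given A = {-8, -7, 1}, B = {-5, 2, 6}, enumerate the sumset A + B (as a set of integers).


A + B = {a + b : a ∈ A, b ∈ B}.
Enumerate all |A|·|B| = 3·3 = 9 pairs (a, b) and collect distinct sums.
a = -8: -8+-5=-13, -8+2=-6, -8+6=-2
a = -7: -7+-5=-12, -7+2=-5, -7+6=-1
a = 1: 1+-5=-4, 1+2=3, 1+6=7
Collecting distinct sums: A + B = {-13, -12, -6, -5, -4, -2, -1, 3, 7}
|A + B| = 9

A + B = {-13, -12, -6, -5, -4, -2, -1, 3, 7}
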